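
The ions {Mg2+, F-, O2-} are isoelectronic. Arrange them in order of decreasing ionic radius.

O2- > F- > Mg2+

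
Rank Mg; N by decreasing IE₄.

Mg, N

The fourth ionization energy removes an electron from the +3 ion. For each element: Mg³⁺ is already 1 electron into the core; N³⁺ still has 2 valence electrons.
Pulling an electron out of a noble-gas core costs far more than removing a remaining valence electron, so Mg sits at the high end of IE_4.
Approximate IE_4 values (kJ/mol): Mg 10543, N 7475.
So the fourth ionization energies run N < Mg.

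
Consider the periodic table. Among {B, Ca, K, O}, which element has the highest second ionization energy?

O

Consider each +1 ion: B⁺ still has 2 valence electrons; Ca⁺ still has 1 valence electron; K⁺ is the bare [Ar] core; O⁺ still has 5 valence electrons.
Usually core removal costs more than valence removal, but here the competition is close: a tightly held n=2 valence electron can cost more to remove than an n=3 core electron, so the actual values have to decide it.
Valence configurations: B⁺ [He]2s², Ca⁺ [Ar]4s¹, O⁺ [He]2s²2p³.
Approximate IE_2 values (kJ/mol): B 2427, Ca 1145, K 3052, O 3388.
Putting it together, IE_2: Ca < B < K < O.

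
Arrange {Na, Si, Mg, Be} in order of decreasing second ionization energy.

Na, Be, Si, Mg

The second ionization energy removes an electron from the +1 ion. For each element: Na⁺ is the bare [Ne] core; Si⁺ still has 3 valence electrons; Mg⁺ still has 1 valence electron; Be⁺ still has 1 valence electron.
Core electrons are held far more tightly than valence electrons, so Na tops the IE_2 order.
Valence configurations: Si⁺ [Ne]3s²3p¹, Mg⁺ [Ne]3s¹, Be⁺ [He]2s¹.
Approximate IE_2 values (kJ/mol): Na 4562, Si 1577, Mg 1451, Be 1757.
Putting it together, IE_2: Mg < Si < Be < Na.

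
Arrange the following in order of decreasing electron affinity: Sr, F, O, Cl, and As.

Cl > F > O > As > Sr

O is in period 2, group 16; F is in period 2, group 17; Cl is in period 3, group 17; As is in period 4, group 15; Sr is in period 5, group 2.
EA tends to increase across a period and decrease down a group, though the pattern is less regular than for IE or radius.
Neither a single period nor a single group — weigh both effects.
As > Sr: relative to Sr, both the across-period and down-group shifts push As's electron affinity up.
O > As: both effects reinforce here, so O is clearly the higher of the two.
F > O: both are in period 2; the period trend gives F the larger value.
Cl > F: this pair runs against the simple trend — see the exception note.
Note the exception: Cl has a higher electron affinity than F, contrary to the simple trend — F's small 2p subshell makes the incoming electron feel strong e⁻–e⁻ repulsion, so Cl actually releases more energy on gaining an electron.
Approximate values (kJ/mol): O 141, F 328, Cl 349, As 78, Sr 5.
So from highest to lowest: Cl > F > O > As > Sr.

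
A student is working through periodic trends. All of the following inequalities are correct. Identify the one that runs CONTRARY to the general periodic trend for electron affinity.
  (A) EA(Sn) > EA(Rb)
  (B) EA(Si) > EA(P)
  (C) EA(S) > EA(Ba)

(B)

The general trend: electron affinity increases across a period and decreases down a group.
(A) Sn (period 5, group 14) vs Rb (period 5, group 1): the stated order agrees with the simple trend.
(B) Si (period 3, group 14) vs P (period 3, group 15): the stated order contradicts the simple trend.
(C) S (period 3, group 16) vs Ba (period 6, group 2): the stated order agrees with the simple trend.
The exception is (B): adding an electron to P's half-filled 3p³ is unfavourable, so Si (3p²) has the more exothermic EA.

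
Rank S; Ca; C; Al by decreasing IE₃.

Ca > C > S > Al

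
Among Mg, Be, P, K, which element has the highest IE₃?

Be

Consider each +2 ion: Mg²⁺ is the bare [Ne] core; Be²⁺ is the bare [He] core; P²⁺ still has 3 valence electrons; K²⁺ is already 1 electron into the core.
Core electrons are held far more tightly than valence electrons, so K, Mg and Be top the IE_3 order.
Approximate IE_3 values (kJ/mol): Mg 7733, Be 14849, P 2914, K 4420.
Hence IE_3: P < K < Mg < Be.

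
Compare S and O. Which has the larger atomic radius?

S

O is in period 2, group 16; S is in period 3, group 16.
Across a period the added protons contract the valence shell; down a group each new principal shell makes the atom larger.
All are in group 16, so atomic radius increases down the group.
So S has the larger atomic radius (S > O).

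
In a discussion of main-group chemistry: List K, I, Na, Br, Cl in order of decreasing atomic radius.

Atomic radius shrinks across a period as nuclear charge pulls the same shell inward, and grows down a group as new shells are added.
Here both period and group differ, so the two effects have to be weighed against each other.
Br > Cl: Br sits below Cl in group 17, so the down-group effect alone puts Br larger.
I > Br: they share group 17; the group trend gives I the larger value.
Na > I: the two effects oppose for this pair; the across-period effect wins (155 vs 133 pm).
K > Na: they share group 1; the group trend gives K the larger value.
Tabulated atomic radius (pm): Na 155, Cl 99, K 196, Br 114, I 133.
So from largest to smallest: K > Na > I > Br > Cl.

K > Na > I > Br > Cl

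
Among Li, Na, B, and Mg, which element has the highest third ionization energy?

After 2 electrons have been removed, what remains? Li²⁺ is already 1 electron into the core; Na²⁺ is already 1 electron into the core; B²⁺ still has 1 valence electron; Mg²⁺ is the bare [Ne] core.
Breaking into a closed-shell core is much more expensive than removing a leftover valence electron — Na, Mg and Li have the largest IE_3 here.
Tabulated IE_3 (kJ/mol): Li 11815, Na 6910, B 3660, Mg 7733.
Hence IE_3: B < Na < Mg < Li.

Li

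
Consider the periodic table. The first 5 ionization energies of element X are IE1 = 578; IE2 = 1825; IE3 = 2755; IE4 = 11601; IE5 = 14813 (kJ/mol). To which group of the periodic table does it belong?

Group 13

Look for the largest jump between consecutive ionization energies: IE4/IE3 ≈ 4.2, far larger than any earlier ratio.
That jump marks the point where a core electron is being removed. So the atom has 3 valence electrons.
A main-group element with 3 valence electrons is in group 13.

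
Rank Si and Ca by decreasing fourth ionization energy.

Ca > Si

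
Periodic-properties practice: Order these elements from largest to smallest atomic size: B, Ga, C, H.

Ga > B > C > H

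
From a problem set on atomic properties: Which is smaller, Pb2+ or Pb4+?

Pb4+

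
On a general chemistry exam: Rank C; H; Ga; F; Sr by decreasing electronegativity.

F, C, H, Ga, Sr

H is in period 1, group 1; C is in period 2, group 14; F is in period 2, group 17; Ga is in period 4, group 13; Sr is in period 5, group 2.
Smaller atoms with higher effective nuclear charge are more electronegative.
Here both period and group differ, so the two effects have to be weighed against each other.
Ga > Sr: both effects reinforce here, so Ga is clearly the higher of the two.
H > Ga: the two effects oppose for this pair; the down-group effect wins (2.20 vs 1.81).
C > H: period and group pull opposite ways; the across-period shift dominates (2.55 vs 2.20).
F > C: both are in period 2; the period trend gives F the larger value.
Approximate values (Pauling): H 2.20, C 2.55, F 3.98, Ga 1.81, Sr 0.95.
So from highest to lowest: F > C > H > Ga > Sr.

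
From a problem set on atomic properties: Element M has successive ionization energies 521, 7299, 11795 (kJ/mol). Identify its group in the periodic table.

Group 1

Look for the largest jump between consecutive ionization energies: IE2/IE1 ≈ 14.0, far larger than any earlier ratio.
That jump marks the point where a core electron is being removed. So the atom has 1 valence electron.
A main-group element with 1 valence electron is in group 1.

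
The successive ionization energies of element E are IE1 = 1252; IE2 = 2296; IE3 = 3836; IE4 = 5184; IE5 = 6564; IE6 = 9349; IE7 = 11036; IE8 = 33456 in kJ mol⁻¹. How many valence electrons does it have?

Look for the largest jump between consecutive ionization energies: IE8/IE7 ≈ 3.0, far larger than any earlier ratio.
That jump marks the point where a core electron is being removed. So the atom has 7 valence electrons.

7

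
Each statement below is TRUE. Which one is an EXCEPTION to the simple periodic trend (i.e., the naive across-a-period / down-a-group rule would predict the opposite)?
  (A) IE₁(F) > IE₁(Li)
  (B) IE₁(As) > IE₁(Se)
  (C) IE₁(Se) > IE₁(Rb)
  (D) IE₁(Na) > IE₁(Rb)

The general trend: IE₁ increases across a period and decreases down a group.
(A) F (period 2, group 17) vs Li (period 2, group 1): the stated order agrees with the simple trend.
(B) As (period 4, group 15) vs Se (period 4, group 16): the stated order contradicts the simple trend.
(C) Se (period 4, group 16) vs Rb (period 5, group 1): the stated order agrees with the simple trend.
(D) Na (period 3, group 1) vs Rb (period 5, group 1): the stated order agrees with the simple trend.
The exception is (B): Se (4p⁴) ionizes more easily than half-filled As (4p³).

(B)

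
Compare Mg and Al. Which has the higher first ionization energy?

Mg is in period 3, group 2; Al is in period 3, group 13.
Removing the outermost electron gets harder across a period and easier down a group.
All lie in period 3; the across-period trend (first ionization energy increases left to right) applies, with the exception below.
Note the exception: Mg has a higher first ionization energy than Al, contrary to the simple trend — Al's single 3p electron is easier to remove than one from Mg's filled 3s².
For reference (kJ/mol): Mg 738, Al 578.
So Mg has the higher first ionization energy (Mg > Al).

Mg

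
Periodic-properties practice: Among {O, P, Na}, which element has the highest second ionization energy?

Na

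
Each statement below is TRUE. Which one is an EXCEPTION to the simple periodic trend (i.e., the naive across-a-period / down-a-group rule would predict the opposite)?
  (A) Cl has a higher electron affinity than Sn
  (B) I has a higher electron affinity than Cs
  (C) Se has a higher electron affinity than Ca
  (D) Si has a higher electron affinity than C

(D)

The general trend: electron affinity increases across a period and decreases down a group.
(A) Cl (period 3, group 17) vs Sn (period 5, group 14): the stated order agrees with the simple trend.
(B) I (period 5, group 17) vs Cs (period 6, group 1): the stated order agrees with the simple trend.
(C) Se (period 4, group 16) vs Ca (period 4, group 2): the stated order agrees with the simple trend.
(D) Si (period 3, group 14) vs C (period 2, group 14): the stated order contradicts the simple trend.
The exception is (D): Si's larger, more diffuse 3p orbitals accept an added electron slightly more readily than C's compact 2p.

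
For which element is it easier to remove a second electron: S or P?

P

After 1 electron has been removed, what remains? S⁺ still has 5 valence electrons; P⁺ still has 4 valence electrons.
All are still removing valence electrons, so compare the +1 ions as you would atoms: IE_2 generally rises across a period (higher Z_eff) and falls down a group (larger shell), subject to the usual subshell exceptions.
Valence configurations: S⁺ [Ne]3s²3p³, P⁺ [Ne]3s²3p².
Approximate IE_2 values (kJ/mol): S 2252, P 1907.
Hence IE_2: P < S.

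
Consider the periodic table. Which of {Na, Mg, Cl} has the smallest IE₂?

Mg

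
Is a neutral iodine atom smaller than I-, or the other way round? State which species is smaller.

I

Forming I- adds 1 electron to I. More electron–electron repulsion in the same shell, with unchanged nuclear charge, lets the cloud expand.
An anion is larger than its parent atom: I- > I.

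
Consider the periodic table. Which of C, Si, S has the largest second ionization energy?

C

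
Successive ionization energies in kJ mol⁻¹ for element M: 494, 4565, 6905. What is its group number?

Look for the largest jump between consecutive ionization energies: IE2/IE1 ≈ 9.2, far larger than any earlier ratio.
That jump marks the point where a core electron is being removed. So the atom has 1 valence electron.
A main-group element with 1 valence electron is in group 1.

Group 1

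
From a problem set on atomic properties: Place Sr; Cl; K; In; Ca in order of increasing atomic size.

Cl, In, Ca, Sr, K

Cl is in period 3, group 17; K is in period 4, group 1; Ca is in period 4, group 2; Sr is in period 5, group 2; In is in period 5, group 13.
Across a period the added protons contract the valence shell; down a group each new principal shell makes the atom larger.
These span different periods and groups, so the two trends combine.
In > Cl: relative to Cl, both the across-period and down-group shifts push In's atomic radius up.
Ca > In: period and group pull opposite ways; the across-period shift dominates (171 vs 142 pm).
Sr > Ca: Sr sits below Ca in group 2, so the down-group effect alone puts Sr larger.
K > Sr: the two effects oppose for this pair; the across-period effect wins (196 vs 185 pm).
For reference (pm): Cl 99, K 196, Ca 171, Sr 185, In 142.
So from smallest to largest: Cl < In < Ca < Sr < K.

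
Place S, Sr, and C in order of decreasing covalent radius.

C is in period 2, group 14; S is in period 3, group 16; Sr is in period 5, group 2.
Across a period the added protons contract the valence shell; down a group each new principal shell makes the atom larger.
Neither a single period nor a single group — weigh both effects.
S > C: the two effects oppose for this pair; the down-group effect wins (103 vs 75 pm).
Sr > S: both effects reinforce here, so Sr is clearly the larger of the two.
Approximate values (pm): C 75, S 103, Sr 185.
So from largest to smallest: Sr > S > C.

Sr, S, C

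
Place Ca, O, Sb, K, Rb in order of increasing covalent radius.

O, Sb, Ca, K, Rb

O is in period 2, group 16; K is in period 4, group 1; Ca is in period 4, group 2; Rb is in period 5, group 1; Sb is in period 5, group 15.
Moving right in a period, electrons are added to the same shell under a stronger nuclear pull, so atoms get smaller; moving down, a new shell is opened and atoms get larger.
Neither a single period nor a single group — weigh both effects.
Sb > O: relative to O, both the across-period and down-group shifts push Sb's atomic radius up.
Ca > Sb: period and group pull opposite ways; the across-period shift dominates (171 vs 140 pm).
K > Ca: both are in period 4; the period trend gives K the larger value.
Rb > K: they share group 1; the group trend gives Rb the larger value.
For reference (pm): O 63, K 196, Ca 171, Rb 210, Sb 140.
So from smallest to largest: O < Sb < Ca < K < Rb.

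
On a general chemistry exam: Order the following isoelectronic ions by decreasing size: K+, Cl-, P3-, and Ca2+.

P3-, Cl-, K+, Ca2+

All of these have 18 electrons, so size is governed by nuclear charge alone: the more protons, the stronger the pull on the same electron cloud, and the smaller the ion.
Nuclear charges: Ca2+ (Z=20), K+ (Z=19), Cl- (Z=17), P3- (Z=15).
Largest to smallest: P3- > Cl- > K+ > Ca2+.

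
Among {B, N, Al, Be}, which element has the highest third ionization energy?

Be

After 2 electrons have been removed, what remains? B²⁺ still has 1 valence electron; N²⁺ still has 3 valence electrons; Al²⁺ still has 1 valence electron; Be²⁺ is the bare [He] core.
Core electrons are held far more tightly than valence electrons, so Be tops the IE_3 order.
Valence configurations: B²⁺ [He]2s¹, N²⁺ [He]2s²2p¹, Al²⁺ [Ne]3s¹.
Tabulated IE_3 (kJ/mol): B 3660, N 4578, Al 2745, Be 14849.
Hence IE_3: Al < B < N < Be.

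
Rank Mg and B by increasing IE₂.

Mg < B

Consider each +1 ion: Mg⁺ still has 1 valence electron; B⁺ still has 2 valence electrons.
All are still removing valence electrons, so compare the +1 ions as you would atoms: IE_2 generally rises across a period (higher Z_eff) and falls down a group (larger shell), subject to the usual subshell exceptions.
Valence configurations: Mg⁺ [Ne]3s¹, B⁺ [He]2s².
The numbers (kJ/mol): Mg 1451, B 2427.
Hence IE_2: Mg < B.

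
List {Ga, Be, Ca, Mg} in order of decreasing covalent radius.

Ca > Mg > Ga > Be

Be is in period 2, group 2; Mg is in period 3, group 2; Ca is in period 4, group 2; Ga is in period 4, group 13.
Atomic radius shrinks across a period as nuclear charge pulls the same shell inward, and grows down a group as new shells are added.
Here both period and group differ, so the two effects have to be weighed against each other.
Ga > Be: the two effects oppose for this pair; the down-group effect wins (124 vs 102 pm).
Mg > Ga: period and group pull opposite ways; the across-period shift dominates (139 vs 124 pm).
Ca > Mg: Ca sits below Mg in group 2, so the down-group effect alone puts Ca larger.
Approximate values (pm): Be 102, Mg 139, Ca 171, Ga 124.
So from largest to smallest: Ca > Mg > Ga > Be.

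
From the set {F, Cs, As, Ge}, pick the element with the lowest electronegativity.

EN rises left→right (higher Z_eff, smaller atoms) and falls top→bottom (larger, more shielded atoms).
These span different periods and groups, so the two trends combine.
Ge > Cs: both effects reinforce here, so Ge is clearly the higher of the two.
As > Ge: As lies to the right of Ge in period 4, so the across-period effect alone puts As higher.
F > As: relative to As, both the across-period and down-group shifts push F's electronegativity up.
For reference (Pauling): F 3.98, Ge 2.01, As 2.18, Cs 0.79.
The lowest electronegativity among these belongs to Cs.

Cs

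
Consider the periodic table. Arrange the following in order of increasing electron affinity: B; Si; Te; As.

B < As < Si < Te

EA tends to increase across a period and decrease down a group, though the pattern is less regular than for IE or radius.
These sit on a diagonal, where the across-period and down-group effects partly cancel.
As > B: period and group pull opposite ways; the across-period shift dominates (78 vs 27 kJ/mol).
Si > As: period and group pull opposite ways; the down-group shift dominates (134 vs 78 kJ/mol).
Te > Si: the two effects oppose for this pair; the across-period effect wins (190 vs 134 kJ/mol).
Tabulated electron affinity (kJ/mol): B 27, Si 134, As 78, Te 190.
So from lowest to highest: B < As < Si < Te.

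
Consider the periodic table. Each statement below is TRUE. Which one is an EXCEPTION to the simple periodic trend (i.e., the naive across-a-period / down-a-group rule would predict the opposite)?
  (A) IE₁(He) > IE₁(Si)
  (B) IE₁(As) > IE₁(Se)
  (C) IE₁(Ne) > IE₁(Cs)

(B)

The general trend: first ionisation energy increases across a period and decreases down a group.
(A) He (period 1, group 18) vs Si (period 3, group 14): the stated order agrees with the simple trend.
(B) As (period 4, group 15) vs Se (period 4, group 16): the stated order contradicts the simple trend.
(C) Ne (period 2, group 18) vs Cs (period 6, group 1): the stated order agrees with the simple trend.
The exception is (B): Se (4p⁴) ionizes more easily than half-filled As (4p³).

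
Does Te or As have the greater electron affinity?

Te

Atoms with high Z_eff and room in the valence shell (especially the halogens) have the most exothermic electron affinities.
These sit on a diagonal, where the across-period and down-group effects partly cancel.
Te > As: period and group pull opposite ways; the across-period shift dominates (190 vs 78 kJ/mol).
For reference (kJ/mol): As 78, Te 190.
So Te has the greater electron affinity (Te > As).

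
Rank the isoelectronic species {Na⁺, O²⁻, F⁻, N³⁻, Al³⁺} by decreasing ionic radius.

N³⁻, O²⁻, F⁻, Na⁺, Al³⁺

All of these have 10 electrons, so size is governed by nuclear charge alone: the more protons, the stronger the pull on the same electron cloud, and the smaller the ion.
Nuclear charges: Al³⁺ (Z=13), Na⁺ (Z=11), F⁻ (Z=9), O²⁻ (Z=8), N³⁻ (Z=7).
Largest to smallest: N³⁻ > O²⁻ > F⁻ > Na⁺ > Al³⁺.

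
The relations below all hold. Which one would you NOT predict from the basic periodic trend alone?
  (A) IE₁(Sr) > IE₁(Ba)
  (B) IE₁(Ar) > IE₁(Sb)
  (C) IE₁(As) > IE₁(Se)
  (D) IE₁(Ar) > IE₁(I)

(C)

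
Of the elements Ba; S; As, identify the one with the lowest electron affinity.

Ba

S is in period 3, group 16; As is in period 4, group 15; Ba is in period 6, group 2.
Electron affinity generally becomes more exothermic across a period toward the halogens and less exothermic down a group.
These span different periods and groups, so the two trends combine.
As > Ba: both effects reinforce here, so As is clearly the higher of the two.
S > As: both effects reinforce here, so S is clearly the higher of the two.
Tabulated electron affinity (kJ/mol): S 200, As 78, Ba 14.
The lowest electron affinity among these belongs to Ba.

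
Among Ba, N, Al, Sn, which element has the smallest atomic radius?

N

N is in period 2, group 15; Al is in period 3, group 13; Sn is in period 5, group 14; Ba is in period 6, group 2.
Radius decreases left→right (rising Z_eff, same n) and increases top→bottom (higher n).
Here both period and group differ, so the two effects have to be weighed against each other.
Al > N: relative to N, both the across-period and down-group shifts push Al's atomic radius up.
Sn > Al: period and group pull opposite ways; the down-group shift dominates (140 vs 126 pm).
Ba > Sn: both effects reinforce here, so Ba is clearly the larger of the two.
Tabulated atomic radius (pm): N 71, Al 126, Sn 140, Ba 196.
The smallest atomic radius among these belongs to N.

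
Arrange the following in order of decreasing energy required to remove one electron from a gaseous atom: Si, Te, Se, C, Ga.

C > Se > Te > Si > Ga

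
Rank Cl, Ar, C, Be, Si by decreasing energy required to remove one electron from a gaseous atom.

Ar > Cl > C > Be > Si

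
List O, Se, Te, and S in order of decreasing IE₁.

O is in period 2, group 16; S is in period 3, group 16; Se is in period 4, group 16; Te is in period 5, group 16.
IE₁ increases left→right with effective nuclear charge and decreases top→bottom as the valence shell moves farther out.
All are in group 16, so first ionization energy increases up the group.
So from highest to lowest: O > S > Se > Te.

O, S, Se, Te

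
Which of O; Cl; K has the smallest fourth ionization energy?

IE_4 is the cost of taking one more electron from the +3 cation: O³⁺ still has 3 valence electrons; Cl³⁺ still has 4 valence electrons; K³⁺ is already 2 electrons into the core.
Usually core removal costs more than valence removal, but here the competition is close: a tightly held n=2 valence electron can cost more to remove than an n=3 core electron, so the actual values have to decide it.
Valence configurations: O³⁺ [He]2s²2p¹, Cl³⁺ [Ne]3s²3p².
The numbers (kJ/mol): O 7469, Cl 5159, K 5877.
Hence IE_4: Cl < K < O.

Cl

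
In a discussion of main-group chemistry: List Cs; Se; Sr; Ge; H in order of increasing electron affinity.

Electron affinity generally becomes more exothermic across a period toward the halogens and less exothermic down a group.
These span different periods and groups, so the two trends combine.
Cs > Sr: this pair runs against the simple trend — see the exception note.
H > Cs: H sits above Cs in group 1, so the down-group effect alone puts H higher.
Ge > H: the two effects oppose for this pair; the across-period effect wins (119 vs 73 kJ/mol).
Se > Ge: both are in period 4; the period trend gives Se the larger value.
Note the exception: Cs has a higher electron affinity than Sr, contrary to the simple trend — adding an electron to Sr (ns²) has to open a new, higher-energy np subshell, which is unfavourable.
Approximate values (kJ/mol): H 73, Ge 119, Se 195, Sr 5, Cs 46.
So from lowest to highest: Sr < Cs < H < Ge < Se.

Sr < Cs < H < Ge < Se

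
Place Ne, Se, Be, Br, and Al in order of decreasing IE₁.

Ne, Br, Se, Be, Al

Be is in period 2, group 2; Ne is in period 2, group 18; Al is in period 3, group 13; Se is in period 4, group 16; Br is in period 4, group 17.
Removing the outermost electron gets harder across a period and easier down a group.
Neither a single period nor a single group — weigh both effects.
Be > Al: the two effects oppose for this pair; the down-group effect wins (900 vs 578 kJ/mol).
Se > Be: period and group pull opposite ways; the across-period shift dominates (941 vs 900 kJ/mol).
Br > Se: Br lies to the right of Se in period 4, so the across-period effect alone puts Br higher.
Ne > Br: both effects reinforce here, so Ne is clearly the higher of the two.
Approximate values (kJ/mol): Be 900, Ne 2081, Al 578, Se 941, Br 1140.
So from highest to lowest: Ne > Br > Se > Be > Al.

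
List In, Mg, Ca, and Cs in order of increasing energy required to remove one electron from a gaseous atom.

Mg is in period 3, group 2; Ca is in period 4, group 2; In is in period 5, group 13; Cs is in period 6, group 1.
Removing the outermost electron gets harder across a period and easier down a group.
Neither a single period nor a single group — weigh both effects.
In > Cs: both effects reinforce here, so In is clearly the higher of the two.
Ca > In: the two effects oppose for this pair; the down-group effect wins (590 vs 558 kJ/mol).
Mg > Ca: they share group 2; the group trend gives Mg the larger value.
Approximate values (kJ/mol): Mg 738, Ca 590, In 558, Cs 376.
So from lowest to highest: Cs < In < Ca < Mg.

Cs < In < Ca < Mg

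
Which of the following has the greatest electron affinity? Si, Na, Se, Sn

Na is in period 3, group 1; Si is in period 3, group 14; Se is in period 4, group 16; Sn is in period 5, group 14.
Electron affinity generally becomes more exothermic across a period toward the halogens and less exothermic down a group.
These span different periods and groups, so the two trends combine.
Sn > Na: period and group pull opposite ways; the across-period shift dominates (107 vs 53 kJ/mol).
Si > Sn: they share group 14; the group trend gives Si the larger value.
Se > Si: the two effects oppose for this pair; the across-period effect wins (195 vs 134 kJ/mol).
For reference (kJ/mol): Na 53, Si 134, Se 195, Sn 107.
The greatest electron affinity among these belongs to Se.

Se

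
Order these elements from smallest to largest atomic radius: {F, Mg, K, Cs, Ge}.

F is in period 2, group 17; Mg is in period 3, group 2; K is in period 4, group 1; Ge is in period 4, group 14; Cs is in period 6, group 1.
Radius decreases left→right (rising Z_eff, same n) and increases top→bottom (higher n).
Here both period and group differ, so the two effects have to be weighed against each other.
Ge > F: both effects reinforce here, so Ge is clearly the larger of the two.
Mg > Ge: period and group pull opposite ways; the across-period shift dominates (139 vs 121 pm).
K > Mg: relative to Mg, both the across-period and down-group shifts push K's atomic radius up.
Cs > K: they share group 1; the group trend gives Cs the larger value.
Tabulated atomic radius (pm): F 64, Mg 139, K 196, Ge 121, Cs 232.
So from smallest to largest: F < Ge < Mg < K < Cs.

F < Ge < Mg < K < Cs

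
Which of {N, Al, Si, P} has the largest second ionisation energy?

Consider each +1 ion: N⁺ still has 4 valence electrons; Al⁺ still has 2 valence electrons; Si⁺ still has 3 valence electrons; P⁺ still has 4 valence electrons.
All are still removing valence electrons, so compare the +1 ions as you would atoms: IE_2 generally rises across a period (higher Z_eff) and falls down a group (larger shell), subject to the usual subshell exceptions.
Valence configurations: N⁺ [He]2s²2p², Al⁺ [Ne]3s², Si⁺ [Ne]3s²3p¹, P⁺ [Ne]3s²3p².
Si⁺ loses a lone 3p electron whereas Al⁺ must break into a filled 3s² pair, so IE_2(Al) > IE_2(Si) even though Si has the higher nuclear charge.
Approximate IE_2 values (kJ/mol): N 2856, Al 1817, Si 1577, P 1907.
Putting it together, IE_2: Si < Al < P < N.

N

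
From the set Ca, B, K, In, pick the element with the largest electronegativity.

B is in period 2, group 13; K is in period 4, group 1; Ca is in period 4, group 2; In is in period 5, group 13.
Electronegativity increases across a period and decreases down a group, tracking effective nuclear charge and atomic size.
Here both period and group differ, so the two effects have to be weighed against each other.
Ca > K: both are in period 4; the period trend gives Ca the larger value.
In > Ca: the two effects oppose for this pair; the across-period effect wins (1.78 vs 1.00).
B > In: B sits above In in group 13, so the down-group effect alone puts B higher.
Approximate values (Pauling): B 2.04, K 0.82, Ca 1.00, In 1.78.
The largest electronegativity among these belongs to B.

B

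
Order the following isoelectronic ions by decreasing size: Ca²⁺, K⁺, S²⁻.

S²⁻ > K⁺ > Ca²⁺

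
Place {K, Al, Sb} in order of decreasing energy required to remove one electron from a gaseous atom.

Sb > Al > K

Al is in period 3, group 13; K is in period 4, group 1; Sb is in period 5, group 15.
Across a period the outer electron is held more tightly (higher IE₁); down a group it sits in a higher shell, more shielded, and comes off more easily.
These span different periods and groups, so the two trends combine.
Al > K: relative to K, both the across-period and down-group shifts push Al's first ionization energy up.
Sb > Al: the two effects oppose for this pair; the across-period effect wins (831 vs 578 kJ/mol).
For reference (kJ/mol): Al 578, K 419, Sb 831.
So from highest to lowest: Sb > Al > K.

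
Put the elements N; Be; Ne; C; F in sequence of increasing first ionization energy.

Be < C < N < F < Ne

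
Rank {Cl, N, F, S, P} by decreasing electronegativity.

F > Cl > N > S > P

N is in period 2, group 15; F is in period 2, group 17; P is in period 3, group 15; S is in period 3, group 16; Cl is in period 3, group 17.
Smaller atoms with higher effective nuclear charge are more electronegative.
Neither a single period nor a single group — weigh both effects.
S > P: S lies to the right of P in period 3, so the across-period effect alone puts S higher.
N > S: the two effects oppose for this pair; the down-group effect wins (3.04 vs 2.58).
Cl > N: period and group pull opposite ways; the across-period shift dominates (3.16 vs 3.04).
F > Cl: they share group 17; the group trend gives F the larger value.
Tabulated electronegativity (Pauling): N 3.04, F 3.98, P 2.19, S 2.58, Cl 3.16.
So from highest to lowest: F > Cl > N > S > P.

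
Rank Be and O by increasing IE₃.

O, Be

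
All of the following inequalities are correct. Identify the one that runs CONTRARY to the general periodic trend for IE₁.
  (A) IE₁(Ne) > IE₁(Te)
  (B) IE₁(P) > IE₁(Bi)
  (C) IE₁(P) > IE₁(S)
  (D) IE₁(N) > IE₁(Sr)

The general trend: IE₁ increases across a period and decreases down a group.
(A) Ne (period 2, group 18) vs Te (period 5, group 16): the stated order agrees with the simple trend.
(B) P (period 3, group 15) vs Bi (period 6, group 15): the stated order agrees with the simple trend.
(C) P (period 3, group 15) vs S (period 3, group 16): the stated order contradicts the simple trend.
(D) N (period 2, group 15) vs Sr (period 5, group 2): the stated order agrees with the simple trend.
The exception is (C): S (3p⁴) ionizes more easily than half-filled P (3p³) because the paired 3p electron in S is pushed out by e⁻–e⁻ repulsion.

(C)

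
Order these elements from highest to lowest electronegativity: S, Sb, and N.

Electronegativity increases across a period and decreases down a group, tracking effective nuclear charge and atomic size.
Neither a single period nor a single group — weigh both effects.
S > Sb: both effects reinforce here, so S is clearly the higher of the two.
N > S: the two effects oppose for this pair; the down-group effect wins (3.04 vs 2.58).
Tabulated electronegativity (Pauling): N 3.04, S 2.58, Sb 2.05.
So from highest to lowest: N > S > Sb.

N, S, Sb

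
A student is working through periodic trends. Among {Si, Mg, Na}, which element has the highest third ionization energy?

IE_3 is the cost of taking one more electron from the +2 cation: Si²⁺ still has 2 valence electrons; Mg²⁺ is the bare [Ne] core; Na²⁺ is already 1 electron into the core.
Pulling an electron out of a noble-gas core costs far more than removing a remaining valence electron, so Na and Mg sit at the high end of IE_3.
Tabulated IE_3 (kJ/mol): Si 3232, Mg 7733, Na 6910.
So the third ionization energies run Si < Na < Mg.

Mg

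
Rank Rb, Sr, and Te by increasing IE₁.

Rb, Sr, Te

Rb is in period 5, group 1; Sr is in period 5, group 2; Te is in period 5, group 16.
First ionization energy rises across a period (greater Z_eff holds electrons more tightly) and falls down a group (valence electrons are farther from the nucleus).
All lie in period 5, so first ionization energy increases left to right.
So from lowest to highest: Rb < Sr < Te.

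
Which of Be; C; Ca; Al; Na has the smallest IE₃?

Al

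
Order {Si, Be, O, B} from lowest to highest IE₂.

Si < Be < B < O

IE_2 is the cost of taking one more electron from the +1 cation: Si⁺ still has 3 valence electrons; Be⁺ still has 1 valence electron; O⁺ still has 5 valence electrons; B⁺ still has 2 valence electrons.
All are still removing valence electrons, so compare the +1 ions as you would atoms: IE_2 generally rises across a period (higher Z_eff) and falls down a group (larger shell), subject to the usual subshell exceptions.
Valence configurations: Si⁺ [Ne]3s²3p¹, Be⁺ [He]2s¹, O⁺ [He]2s²2p³, B⁺ [He]2s².
Tabulated IE_2 (kJ/mol): Si 1577, Be 1757, O 3388, B 2427.
Putting it together, IE_2: Si < Be < B < O.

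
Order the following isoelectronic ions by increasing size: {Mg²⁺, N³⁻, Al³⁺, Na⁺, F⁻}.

Al³⁺, Mg²⁺, Na⁺, F⁻, N³⁻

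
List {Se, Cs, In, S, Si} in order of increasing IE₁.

Cs < In < Si < Se < S

Removing the outermost electron gets harder across a period and easier down a group.
These span different periods and groups, so the two trends combine.
In > Cs: both effects reinforce here, so In is clearly the higher of the two.
Si > In: relative to In, both the across-period and down-group shifts push Si's first ionization energy up.
Se > Si: the two effects oppose for this pair; the across-period effect wins (941 vs 786 kJ/mol).
S > Se: they share group 16; the group trend gives S the larger value.
Approximate values (kJ/mol): Si 786, S 1000, Se 941, In 558, Cs 376.
So from lowest to highest: Cs < In < Si < Se < S.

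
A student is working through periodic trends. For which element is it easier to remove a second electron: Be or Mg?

Mg

Consider each +1 ion: Be⁺ still has 1 valence electron; Mg⁺ still has 1 valence electron.
All are still removing valence electrons, so compare the +1 ions as you would atoms: IE_2 generally rises across a period (higher Z_eff) and falls down a group (larger shell), subject to the usual subshell exceptions.
Valence configurations: Be⁺ [He]2s¹, Mg⁺ [Ne]3s¹.
Approximate IE_2 values (kJ/mol): Be 1757, Mg 1451.
So the second ionization energies run Mg < Be.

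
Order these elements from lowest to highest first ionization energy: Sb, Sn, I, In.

In is in period 5, group 13; Sn is in period 5, group 14; Sb is in period 5, group 15; I is in period 5, group 17.
Removing the outermost electron gets harder across a period and easier down a group.
All lie in period 5, so first ionization energy increases left to right.
So from lowest to highest: In < Sn < Sb < I.

In < Sn < Sb < I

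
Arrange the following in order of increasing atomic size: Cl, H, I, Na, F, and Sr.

H is in period 1, group 1; F is in period 2, group 17; Na is in period 3, group 1; Cl is in period 3, group 17; Sr is in period 5, group 2; I is in period 5, group 17.
Moving right in a period, electrons are added to the same shell under a stronger nuclear pull, so atoms get smaller; moving down, a new shell is opened and atoms get larger.
These span different periods and groups, so the two trends combine.
F > H: period and group pull opposite ways; the down-group shift dominates (64 vs 32 pm).
Cl > F: they share group 17; the group trend gives Cl the larger value.
I > Cl: they share group 17; the group trend gives I the larger value.
Na > I: period and group pull opposite ways; the across-period shift dominates (155 vs 133 pm).
Sr > Na: period and group pull opposite ways; the down-group shift dominates (185 vs 155 pm).
Tabulated atomic radius (pm): H 32, F 64, Na 155, Cl 99, Sr 185, I 133.
So from smallest to largest: H < F < Cl < I < Na < Sr.

H < F < Cl < I < Na < Sr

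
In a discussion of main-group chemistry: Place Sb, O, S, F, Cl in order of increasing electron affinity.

Sb, O, S, F, Cl

O is in period 2, group 16; F is in period 2, group 17; S is in period 3, group 16; Cl is in period 3, group 17; Sb is in period 5, group 15.
Electron affinity generally becomes more exothermic across a period toward the halogens and less exothermic down a group.
Here both period and group differ, so the two effects have to be weighed against each other.
O > Sb: relative to Sb, both the across-period and down-group shifts push O's electron affinity up.
S > O: this pair runs against the simple trend — see the exception note.
F > S: relative to S, both the across-period and down-group shifts push F's electron affinity up.
Cl > F: this pair runs against the simple trend — see the exception note.
Note the exception: S has a higher electron affinity than O, contrary to the simple trend — the compact 2p subshell of O repels the added electron more than S's larger 3p does.
Note the exception: Cl has a higher electron affinity than F, contrary to the simple trend — F's small 2p subshell makes the incoming electron feel strong e⁻–e⁻ repulsion, so Cl actually releases more energy on gaining an electron.
Approximate values (kJ/mol): O 141, F 328, S 200, Cl 349, Sb 103.
So from lowest to highest: Sb < O < S < F < Cl.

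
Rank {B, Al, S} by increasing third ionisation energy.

Consider each +2 ion: B²⁺ still has 1 valence electron; Al²⁺ still has 1 valence electron; S²⁺ still has 4 valence electrons.
All are still removing valence electrons, so compare the +2 ions as you would atoms: IE_3 generally rises across a period (higher Z_eff) and falls down a group (larger shell), subject to the usual subshell exceptions.
Valence configurations: B²⁺ [He]2s¹, Al²⁺ [Ne]3s¹, S²⁺ [Ne]3s²3p².
Tabulated IE_3 (kJ/mol): B 3660, Al 2745, S 3357.
Overall IE_3 order: Al < S < B.

Al, S, B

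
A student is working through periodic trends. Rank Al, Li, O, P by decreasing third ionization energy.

Consider each +2 ion: Al²⁺ still has 1 valence electron; Li²⁺ is already 1 electron into the core; O²⁺ still has 4 valence electrons; P²⁺ still has 3 valence electrons.
Core electrons are held far more tightly than valence electrons, so Li tops the IE_3 order.
Valence configurations: Al²⁺ [Ne]3s¹, O²⁺ [He]2s²2p², P²⁺ [Ne]3s²3p¹.
Tabulated IE_3 (kJ/mol): Al 2745, Li 11815, O 5300, P 2914.
Overall IE_3 order: Al < P < O < Li.

Li > O > P > Al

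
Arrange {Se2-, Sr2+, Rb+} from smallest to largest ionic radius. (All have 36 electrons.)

Sr2+, Rb+, Se2-

All of these have 36 electrons, so size is governed by nuclear charge alone: the more protons, the stronger the pull on the same electron cloud, and the smaller the ion.
Nuclear charges: Sr2+ (Z=38), Rb+ (Z=37), Se2- (Z=34).
Smallest to largest: Sr2+ < Rb+ < Se2-.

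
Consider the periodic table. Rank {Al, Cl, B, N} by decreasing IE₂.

N, B, Cl, Al

After 1 electron has been removed, what remains? Al⁺ still has 2 valence electrons; Cl⁺ still has 6 valence electrons; B⁺ still has 2 valence electrons; N⁺ still has 4 valence electrons.
All are still removing valence electrons, so compare the +1 ions as you would atoms: IE_2 generally rises across a period (higher Z_eff) and falls down a group (larger shell), subject to the usual subshell exceptions.
Valence configurations: Al⁺ [Ne]3s², Cl⁺ [Ne]3s²3p⁴, B⁺ [He]2s², N⁺ [He]2s²2p².
Approximate IE_2 values (kJ/mol): Al 1817, Cl 2298, B 2427, N 2856.
So the second ionization energies run Al < Cl < B < N.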